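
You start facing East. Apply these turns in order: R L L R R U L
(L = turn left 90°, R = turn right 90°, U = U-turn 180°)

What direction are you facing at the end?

Answer: Final heading: West

Derivation:
Start: East
  R (right (90° clockwise)) -> South
  L (left (90° counter-clockwise)) -> East
  L (left (90° counter-clockwise)) -> North
  R (right (90° clockwise)) -> East
  R (right (90° clockwise)) -> South
  U (U-turn (180°)) -> North
  L (left (90° counter-clockwise)) -> West
Final: West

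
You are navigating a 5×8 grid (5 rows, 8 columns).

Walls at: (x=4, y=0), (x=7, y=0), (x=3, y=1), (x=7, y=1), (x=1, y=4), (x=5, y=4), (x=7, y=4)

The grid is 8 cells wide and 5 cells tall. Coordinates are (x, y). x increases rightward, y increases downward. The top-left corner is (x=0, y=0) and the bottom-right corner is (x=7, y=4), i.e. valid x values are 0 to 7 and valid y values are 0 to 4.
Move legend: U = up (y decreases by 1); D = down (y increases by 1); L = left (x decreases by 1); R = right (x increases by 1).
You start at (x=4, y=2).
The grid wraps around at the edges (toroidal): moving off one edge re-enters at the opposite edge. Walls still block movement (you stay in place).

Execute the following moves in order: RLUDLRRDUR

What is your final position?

Start: (x=4, y=2)
  R (right): (x=4, y=2) -> (x=5, y=2)
  L (left): (x=5, y=2) -> (x=4, y=2)
  U (up): (x=4, y=2) -> (x=4, y=1)
  D (down): (x=4, y=1) -> (x=4, y=2)
  L (left): (x=4, y=2) -> (x=3, y=2)
  R (right): (x=3, y=2) -> (x=4, y=2)
  R (right): (x=4, y=2) -> (x=5, y=2)
  D (down): (x=5, y=2) -> (x=5, y=3)
  U (up): (x=5, y=3) -> (x=5, y=2)
  R (right): (x=5, y=2) -> (x=6, y=2)
Final: (x=6, y=2)

Answer: Final position: (x=6, y=2)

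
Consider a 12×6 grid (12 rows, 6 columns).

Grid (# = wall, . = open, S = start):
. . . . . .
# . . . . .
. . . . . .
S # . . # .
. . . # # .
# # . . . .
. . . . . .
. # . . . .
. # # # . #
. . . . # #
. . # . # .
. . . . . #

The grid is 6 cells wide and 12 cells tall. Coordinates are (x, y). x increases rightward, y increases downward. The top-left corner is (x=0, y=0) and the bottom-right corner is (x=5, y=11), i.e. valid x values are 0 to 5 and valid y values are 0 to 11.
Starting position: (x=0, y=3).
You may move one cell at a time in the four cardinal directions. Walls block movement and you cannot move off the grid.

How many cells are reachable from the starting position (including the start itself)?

Answer: Reachable cells: 54

Derivation:
BFS flood-fill from (x=0, y=3):
  Distance 0: (x=0, y=3)
  Distance 1: (x=0, y=2), (x=0, y=4)
  Distance 2: (x=1, y=2), (x=1, y=4)
  Distance 3: (x=1, y=1), (x=2, y=2), (x=2, y=4)
  Distance 4: (x=1, y=0), (x=2, y=1), (x=3, y=2), (x=2, y=3), (x=2, y=5)
  Distance 5: (x=0, y=0), (x=2, y=0), (x=3, y=1), (x=4, y=2), (x=3, y=3), (x=3, y=5), (x=2, y=6)
  Distance 6: (x=3, y=0), (x=4, y=1), (x=5, y=2), (x=4, y=5), (x=1, y=6), (x=3, y=6), (x=2, y=7)
  Distance 7: (x=4, y=0), (x=5, y=1), (x=5, y=3), (x=5, y=5), (x=0, y=6), (x=4, y=6), (x=3, y=7)
  Distance 8: (x=5, y=0), (x=5, y=4), (x=5, y=6), (x=0, y=7), (x=4, y=7)
  Distance 9: (x=5, y=7), (x=0, y=8), (x=4, y=8)
  Distance 10: (x=0, y=9)
  Distance 11: (x=1, y=9), (x=0, y=10)
  Distance 12: (x=2, y=9), (x=1, y=10), (x=0, y=11)
  Distance 13: (x=3, y=9), (x=1, y=11)
  Distance 14: (x=3, y=10), (x=2, y=11)
  Distance 15: (x=3, y=11)
  Distance 16: (x=4, y=11)
Total reachable: 54 (grid has 55 open cells total)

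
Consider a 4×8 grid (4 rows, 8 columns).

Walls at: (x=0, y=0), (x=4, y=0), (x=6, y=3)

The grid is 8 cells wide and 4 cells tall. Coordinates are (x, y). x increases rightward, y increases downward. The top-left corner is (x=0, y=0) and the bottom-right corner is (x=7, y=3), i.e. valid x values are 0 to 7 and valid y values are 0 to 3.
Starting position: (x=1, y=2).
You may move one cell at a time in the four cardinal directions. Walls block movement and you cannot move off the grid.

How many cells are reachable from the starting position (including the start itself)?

BFS flood-fill from (x=1, y=2):
  Distance 0: (x=1, y=2)
  Distance 1: (x=1, y=1), (x=0, y=2), (x=2, y=2), (x=1, y=3)
  Distance 2: (x=1, y=0), (x=0, y=1), (x=2, y=1), (x=3, y=2), (x=0, y=3), (x=2, y=3)
  Distance 3: (x=2, y=0), (x=3, y=1), (x=4, y=2), (x=3, y=3)
  Distance 4: (x=3, y=0), (x=4, y=1), (x=5, y=2), (x=4, y=3)
  Distance 5: (x=5, y=1), (x=6, y=2), (x=5, y=3)
  Distance 6: (x=5, y=0), (x=6, y=1), (x=7, y=2)
  Distance 7: (x=6, y=0), (x=7, y=1), (x=7, y=3)
  Distance 8: (x=7, y=0)
Total reachable: 29 (grid has 29 open cells total)

Answer: Reachable cells: 29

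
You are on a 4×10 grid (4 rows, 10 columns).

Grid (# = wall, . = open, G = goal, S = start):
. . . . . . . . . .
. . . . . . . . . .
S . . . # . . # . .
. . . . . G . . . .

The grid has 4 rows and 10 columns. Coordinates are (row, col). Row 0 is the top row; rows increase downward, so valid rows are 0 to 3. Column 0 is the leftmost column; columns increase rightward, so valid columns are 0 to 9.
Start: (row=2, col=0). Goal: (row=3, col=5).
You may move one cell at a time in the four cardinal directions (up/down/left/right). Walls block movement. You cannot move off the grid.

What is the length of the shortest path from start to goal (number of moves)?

Answer: Shortest path length: 6

Derivation:
BFS from (row=2, col=0) until reaching (row=3, col=5):
  Distance 0: (row=2, col=0)
  Distance 1: (row=1, col=0), (row=2, col=1), (row=3, col=0)
  Distance 2: (row=0, col=0), (row=1, col=1), (row=2, col=2), (row=3, col=1)
  Distance 3: (row=0, col=1), (row=1, col=2), (row=2, col=3), (row=3, col=2)
  Distance 4: (row=0, col=2), (row=1, col=3), (row=3, col=3)
  Distance 5: (row=0, col=3), (row=1, col=4), (row=3, col=4)
  Distance 6: (row=0, col=4), (row=1, col=5), (row=3, col=5)  <- goal reached here
One shortest path (6 moves): (row=2, col=0) -> (row=2, col=1) -> (row=2, col=2) -> (row=2, col=3) -> (row=3, col=3) -> (row=3, col=4) -> (row=3, col=5)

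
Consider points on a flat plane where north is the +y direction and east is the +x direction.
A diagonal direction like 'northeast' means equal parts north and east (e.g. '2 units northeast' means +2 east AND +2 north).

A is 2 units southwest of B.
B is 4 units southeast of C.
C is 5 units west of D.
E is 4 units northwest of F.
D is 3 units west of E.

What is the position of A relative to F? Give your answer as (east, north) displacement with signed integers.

Place F at the origin (east=0, north=0).
  E is 4 units northwest of F: delta (east=-4, north=+4); E at (east=-4, north=4).
  D is 3 units west of E: delta (east=-3, north=+0); D at (east=-7, north=4).
  C is 5 units west of D: delta (east=-5, north=+0); C at (east=-12, north=4).
  B is 4 units southeast of C: delta (east=+4, north=-4); B at (east=-8, north=0).
  A is 2 units southwest of B: delta (east=-2, north=-2); A at (east=-10, north=-2).
Therefore A relative to F: (east=-10, north=-2).

Answer: A is at (east=-10, north=-2) relative to F.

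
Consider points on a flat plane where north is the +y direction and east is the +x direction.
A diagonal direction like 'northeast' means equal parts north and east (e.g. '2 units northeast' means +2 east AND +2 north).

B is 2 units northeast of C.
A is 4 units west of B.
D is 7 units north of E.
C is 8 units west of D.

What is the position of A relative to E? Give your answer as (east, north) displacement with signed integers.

Place E at the origin (east=0, north=0).
  D is 7 units north of E: delta (east=+0, north=+7); D at (east=0, north=7).
  C is 8 units west of D: delta (east=-8, north=+0); C at (east=-8, north=7).
  B is 2 units northeast of C: delta (east=+2, north=+2); B at (east=-6, north=9).
  A is 4 units west of B: delta (east=-4, north=+0); A at (east=-10, north=9).
Therefore A relative to E: (east=-10, north=9).

Answer: A is at (east=-10, north=9) relative to E.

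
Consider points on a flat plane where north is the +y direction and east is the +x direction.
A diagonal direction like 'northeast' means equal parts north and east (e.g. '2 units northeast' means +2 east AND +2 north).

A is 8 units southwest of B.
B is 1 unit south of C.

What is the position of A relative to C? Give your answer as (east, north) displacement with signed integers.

Place C at the origin (east=0, north=0).
  B is 1 unit south of C: delta (east=+0, north=-1); B at (east=0, north=-1).
  A is 8 units southwest of B: delta (east=-8, north=-8); A at (east=-8, north=-9).
Therefore A relative to C: (east=-8, north=-9).

Answer: A is at (east=-8, north=-9) relative to C.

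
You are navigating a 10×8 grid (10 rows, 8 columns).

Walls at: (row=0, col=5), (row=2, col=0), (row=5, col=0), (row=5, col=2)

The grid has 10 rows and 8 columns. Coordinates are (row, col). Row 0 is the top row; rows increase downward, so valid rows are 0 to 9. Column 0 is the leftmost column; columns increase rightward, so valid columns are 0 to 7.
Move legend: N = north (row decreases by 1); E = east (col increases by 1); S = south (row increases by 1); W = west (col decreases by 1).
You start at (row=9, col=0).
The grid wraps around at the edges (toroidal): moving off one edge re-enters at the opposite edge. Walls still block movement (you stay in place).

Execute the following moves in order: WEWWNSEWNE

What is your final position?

Answer: Final position: (row=8, col=7)

Derivation:
Start: (row=9, col=0)
  W (west): (row=9, col=0) -> (row=9, col=7)
  E (east): (row=9, col=7) -> (row=9, col=0)
  W (west): (row=9, col=0) -> (row=9, col=7)
  W (west): (row=9, col=7) -> (row=9, col=6)
  N (north): (row=9, col=6) -> (row=8, col=6)
  S (south): (row=8, col=6) -> (row=9, col=6)
  E (east): (row=9, col=6) -> (row=9, col=7)
  W (west): (row=9, col=7) -> (row=9, col=6)
  N (north): (row=9, col=6) -> (row=8, col=6)
  E (east): (row=8, col=6) -> (row=8, col=7)
Final: (row=8, col=7)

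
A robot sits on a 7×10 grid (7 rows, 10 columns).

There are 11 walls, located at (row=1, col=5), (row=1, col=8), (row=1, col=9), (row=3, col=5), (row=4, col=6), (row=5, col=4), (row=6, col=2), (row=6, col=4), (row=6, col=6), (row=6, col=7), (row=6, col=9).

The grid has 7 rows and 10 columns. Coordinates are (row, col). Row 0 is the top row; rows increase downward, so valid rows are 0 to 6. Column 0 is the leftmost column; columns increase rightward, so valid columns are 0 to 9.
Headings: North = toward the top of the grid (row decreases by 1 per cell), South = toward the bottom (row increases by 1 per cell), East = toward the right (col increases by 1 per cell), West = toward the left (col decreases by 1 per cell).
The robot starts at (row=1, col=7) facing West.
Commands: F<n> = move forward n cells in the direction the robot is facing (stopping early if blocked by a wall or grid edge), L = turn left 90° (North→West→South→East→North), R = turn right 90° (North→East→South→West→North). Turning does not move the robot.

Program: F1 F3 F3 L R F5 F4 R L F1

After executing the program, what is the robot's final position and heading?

Answer: Final position: (row=1, col=6), facing West

Derivation:
Start: (row=1, col=7), facing West
  F1: move forward 1, now at (row=1, col=6)
  F3: move forward 0/3 (blocked), now at (row=1, col=6)
  F3: move forward 0/3 (blocked), now at (row=1, col=6)
  L: turn left, now facing South
  R: turn right, now facing West
  F5: move forward 0/5 (blocked), now at (row=1, col=6)
  F4: move forward 0/4 (blocked), now at (row=1, col=6)
  R: turn right, now facing North
  L: turn left, now facing West
  F1: move forward 0/1 (blocked), now at (row=1, col=6)
Final: (row=1, col=6), facing West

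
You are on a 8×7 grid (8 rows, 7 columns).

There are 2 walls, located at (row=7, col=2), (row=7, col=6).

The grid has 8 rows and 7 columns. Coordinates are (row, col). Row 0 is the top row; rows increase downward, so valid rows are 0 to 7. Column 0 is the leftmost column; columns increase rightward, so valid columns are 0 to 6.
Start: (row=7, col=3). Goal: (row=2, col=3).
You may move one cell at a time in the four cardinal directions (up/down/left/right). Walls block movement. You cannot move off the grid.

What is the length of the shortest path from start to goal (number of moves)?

Answer: Shortest path length: 5

Derivation:
BFS from (row=7, col=3) until reaching (row=2, col=3):
  Distance 0: (row=7, col=3)
  Distance 1: (row=6, col=3), (row=7, col=4)
  Distance 2: (row=5, col=3), (row=6, col=2), (row=6, col=4), (row=7, col=5)
  Distance 3: (row=4, col=3), (row=5, col=2), (row=5, col=4), (row=6, col=1), (row=6, col=5)
  Distance 4: (row=3, col=3), (row=4, col=2), (row=4, col=4), (row=5, col=1), (row=5, col=5), (row=6, col=0), (row=6, col=6), (row=7, col=1)
  Distance 5: (row=2, col=3), (row=3, col=2), (row=3, col=4), (row=4, col=1), (row=4, col=5), (row=5, col=0), (row=5, col=6), (row=7, col=0)  <- goal reached here
One shortest path (5 moves): (row=7, col=3) -> (row=6, col=3) -> (row=5, col=3) -> (row=4, col=3) -> (row=3, col=3) -> (row=2, col=3)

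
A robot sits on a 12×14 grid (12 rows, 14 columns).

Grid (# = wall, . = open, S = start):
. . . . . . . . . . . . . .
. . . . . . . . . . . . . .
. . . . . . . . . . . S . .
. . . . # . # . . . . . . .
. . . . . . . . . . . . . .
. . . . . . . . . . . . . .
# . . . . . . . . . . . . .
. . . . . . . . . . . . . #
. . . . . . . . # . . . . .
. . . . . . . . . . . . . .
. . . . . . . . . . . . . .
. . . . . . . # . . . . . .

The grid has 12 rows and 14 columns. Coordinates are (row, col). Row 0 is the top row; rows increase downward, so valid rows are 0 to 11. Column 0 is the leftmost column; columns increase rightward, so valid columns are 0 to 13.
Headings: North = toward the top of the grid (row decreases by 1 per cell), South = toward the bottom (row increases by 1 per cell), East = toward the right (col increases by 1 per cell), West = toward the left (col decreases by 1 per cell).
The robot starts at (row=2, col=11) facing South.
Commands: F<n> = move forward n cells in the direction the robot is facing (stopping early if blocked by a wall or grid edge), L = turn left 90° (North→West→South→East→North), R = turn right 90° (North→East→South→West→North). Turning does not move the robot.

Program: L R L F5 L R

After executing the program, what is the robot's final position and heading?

Answer: Final position: (row=2, col=13), facing East

Derivation:
Start: (row=2, col=11), facing South
  L: turn left, now facing East
  R: turn right, now facing South
  L: turn left, now facing East
  F5: move forward 2/5 (blocked), now at (row=2, col=13)
  L: turn left, now facing North
  R: turn right, now facing East
Final: (row=2, col=13), facing East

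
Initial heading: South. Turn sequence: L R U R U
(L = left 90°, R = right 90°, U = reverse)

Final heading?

Answer: Final heading: West

Derivation:
Start: South
  L (left (90° counter-clockwise)) -> East
  R (right (90° clockwise)) -> South
  U (U-turn (180°)) -> North
  R (right (90° clockwise)) -> East
  U (U-turn (180°)) -> West
Final: West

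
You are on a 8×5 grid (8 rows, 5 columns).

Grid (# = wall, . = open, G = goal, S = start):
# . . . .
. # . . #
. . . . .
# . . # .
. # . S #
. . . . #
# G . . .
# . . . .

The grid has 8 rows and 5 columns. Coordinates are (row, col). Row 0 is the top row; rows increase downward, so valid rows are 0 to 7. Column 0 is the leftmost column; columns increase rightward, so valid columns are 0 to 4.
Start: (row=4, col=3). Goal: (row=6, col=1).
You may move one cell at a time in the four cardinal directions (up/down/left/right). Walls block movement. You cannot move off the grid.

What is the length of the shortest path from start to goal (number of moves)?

Answer: Shortest path length: 4

Derivation:
BFS from (row=4, col=3) until reaching (row=6, col=1):
  Distance 0: (row=4, col=3)
  Distance 1: (row=4, col=2), (row=5, col=3)
  Distance 2: (row=3, col=2), (row=5, col=2), (row=6, col=3)
  Distance 3: (row=2, col=2), (row=3, col=1), (row=5, col=1), (row=6, col=2), (row=6, col=4), (row=7, col=3)
  Distance 4: (row=1, col=2), (row=2, col=1), (row=2, col=3), (row=5, col=0), (row=6, col=1), (row=7, col=2), (row=7, col=4)  <- goal reached here
One shortest path (4 moves): (row=4, col=3) -> (row=4, col=2) -> (row=5, col=2) -> (row=5, col=1) -> (row=6, col=1)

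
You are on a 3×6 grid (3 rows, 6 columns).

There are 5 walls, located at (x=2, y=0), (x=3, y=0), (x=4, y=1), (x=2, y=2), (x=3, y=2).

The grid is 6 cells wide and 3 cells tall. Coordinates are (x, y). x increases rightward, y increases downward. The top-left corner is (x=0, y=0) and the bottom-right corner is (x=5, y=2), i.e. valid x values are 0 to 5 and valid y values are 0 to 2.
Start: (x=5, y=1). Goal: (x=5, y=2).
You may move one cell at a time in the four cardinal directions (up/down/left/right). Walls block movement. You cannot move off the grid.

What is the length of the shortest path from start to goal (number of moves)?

BFS from (x=5, y=1) until reaching (x=5, y=2):
  Distance 0: (x=5, y=1)
  Distance 1: (x=5, y=0), (x=5, y=2)  <- goal reached here
One shortest path (1 moves): (x=5, y=1) -> (x=5, y=2)

Answer: Shortest path length: 1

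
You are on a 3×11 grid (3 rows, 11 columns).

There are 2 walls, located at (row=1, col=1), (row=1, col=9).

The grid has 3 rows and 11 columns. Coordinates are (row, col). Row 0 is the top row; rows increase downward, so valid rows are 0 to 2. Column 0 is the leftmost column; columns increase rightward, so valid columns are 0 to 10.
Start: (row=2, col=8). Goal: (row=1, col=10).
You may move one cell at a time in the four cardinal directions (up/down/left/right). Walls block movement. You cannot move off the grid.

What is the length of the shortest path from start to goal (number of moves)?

Answer: Shortest path length: 3

Derivation:
BFS from (row=2, col=8) until reaching (row=1, col=10):
  Distance 0: (row=2, col=8)
  Distance 1: (row=1, col=8), (row=2, col=7), (row=2, col=9)
  Distance 2: (row=0, col=8), (row=1, col=7), (row=2, col=6), (row=2, col=10)
  Distance 3: (row=0, col=7), (row=0, col=9), (row=1, col=6), (row=1, col=10), (row=2, col=5)  <- goal reached here
One shortest path (3 moves): (row=2, col=8) -> (row=2, col=9) -> (row=2, col=10) -> (row=1, col=10)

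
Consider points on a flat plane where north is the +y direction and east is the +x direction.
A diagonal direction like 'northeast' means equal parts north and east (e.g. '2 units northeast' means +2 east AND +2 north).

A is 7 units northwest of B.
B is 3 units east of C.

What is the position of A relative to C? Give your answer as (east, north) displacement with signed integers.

Answer: A is at (east=-4, north=7) relative to C.

Derivation:
Place C at the origin (east=0, north=0).
  B is 3 units east of C: delta (east=+3, north=+0); B at (east=3, north=0).
  A is 7 units northwest of B: delta (east=-7, north=+7); A at (east=-4, north=7).
Therefore A relative to C: (east=-4, north=7).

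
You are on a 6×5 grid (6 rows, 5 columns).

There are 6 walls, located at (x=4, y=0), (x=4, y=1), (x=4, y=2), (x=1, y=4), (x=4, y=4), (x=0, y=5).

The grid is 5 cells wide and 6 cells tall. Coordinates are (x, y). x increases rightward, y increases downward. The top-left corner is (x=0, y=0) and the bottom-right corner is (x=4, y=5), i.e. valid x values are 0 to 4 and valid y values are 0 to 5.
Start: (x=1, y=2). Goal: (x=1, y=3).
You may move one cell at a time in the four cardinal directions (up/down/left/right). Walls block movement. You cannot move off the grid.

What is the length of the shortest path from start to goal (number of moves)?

BFS from (x=1, y=2) until reaching (x=1, y=3):
  Distance 0: (x=1, y=2)
  Distance 1: (x=1, y=1), (x=0, y=2), (x=2, y=2), (x=1, y=3)  <- goal reached here
One shortest path (1 moves): (x=1, y=2) -> (x=1, y=3)

Answer: Shortest path length: 1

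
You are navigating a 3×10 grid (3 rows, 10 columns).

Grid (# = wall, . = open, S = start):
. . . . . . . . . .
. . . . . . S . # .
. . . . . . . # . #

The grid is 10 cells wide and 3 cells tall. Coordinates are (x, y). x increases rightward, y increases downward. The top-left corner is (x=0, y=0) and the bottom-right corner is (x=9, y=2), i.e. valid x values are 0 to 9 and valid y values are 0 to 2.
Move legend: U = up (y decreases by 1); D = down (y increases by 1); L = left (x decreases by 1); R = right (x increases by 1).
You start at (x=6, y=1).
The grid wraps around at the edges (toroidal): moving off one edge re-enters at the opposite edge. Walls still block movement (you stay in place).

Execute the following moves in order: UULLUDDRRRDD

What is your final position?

Start: (x=6, y=1)
  U (up): (x=6, y=1) -> (x=6, y=0)
  U (up): (x=6, y=0) -> (x=6, y=2)
  L (left): (x=6, y=2) -> (x=5, y=2)
  L (left): (x=5, y=2) -> (x=4, y=2)
  U (up): (x=4, y=2) -> (x=4, y=1)
  D (down): (x=4, y=1) -> (x=4, y=2)
  D (down): (x=4, y=2) -> (x=4, y=0)
  R (right): (x=4, y=0) -> (x=5, y=0)
  R (right): (x=5, y=0) -> (x=6, y=0)
  R (right): (x=6, y=0) -> (x=7, y=0)
  D (down): (x=7, y=0) -> (x=7, y=1)
  D (down): blocked, stay at (x=7, y=1)
Final: (x=7, y=1)

Answer: Final position: (x=7, y=1)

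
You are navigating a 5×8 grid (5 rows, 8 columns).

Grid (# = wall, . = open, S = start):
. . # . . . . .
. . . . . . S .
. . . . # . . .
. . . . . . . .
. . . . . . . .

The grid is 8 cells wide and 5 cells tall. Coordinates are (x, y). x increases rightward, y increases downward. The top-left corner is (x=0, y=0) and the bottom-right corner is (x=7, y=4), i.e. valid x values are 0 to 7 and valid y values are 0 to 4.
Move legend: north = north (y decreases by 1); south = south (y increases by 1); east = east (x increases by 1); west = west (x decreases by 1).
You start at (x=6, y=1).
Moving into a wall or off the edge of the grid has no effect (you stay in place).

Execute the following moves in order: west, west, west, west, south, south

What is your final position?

Answer: Final position: (x=2, y=3)

Derivation:
Start: (x=6, y=1)
  west (west): (x=6, y=1) -> (x=5, y=1)
  west (west): (x=5, y=1) -> (x=4, y=1)
  west (west): (x=4, y=1) -> (x=3, y=1)
  west (west): (x=3, y=1) -> (x=2, y=1)
  south (south): (x=2, y=1) -> (x=2, y=2)
  south (south): (x=2, y=2) -> (x=2, y=3)
Final: (x=2, y=3)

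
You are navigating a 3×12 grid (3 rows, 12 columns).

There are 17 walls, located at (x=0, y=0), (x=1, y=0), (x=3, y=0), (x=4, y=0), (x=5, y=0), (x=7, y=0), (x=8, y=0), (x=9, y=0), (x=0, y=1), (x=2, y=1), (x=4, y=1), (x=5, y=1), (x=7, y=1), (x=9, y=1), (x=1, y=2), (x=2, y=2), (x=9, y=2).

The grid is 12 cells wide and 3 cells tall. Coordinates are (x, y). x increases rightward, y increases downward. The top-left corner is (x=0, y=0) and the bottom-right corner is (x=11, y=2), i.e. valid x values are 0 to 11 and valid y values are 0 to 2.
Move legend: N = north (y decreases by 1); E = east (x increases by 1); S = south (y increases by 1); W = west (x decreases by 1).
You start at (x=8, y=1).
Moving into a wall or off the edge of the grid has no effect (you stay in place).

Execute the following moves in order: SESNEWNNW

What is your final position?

Start: (x=8, y=1)
  S (south): (x=8, y=1) -> (x=8, y=2)
  E (east): blocked, stay at (x=8, y=2)
  S (south): blocked, stay at (x=8, y=2)
  N (north): (x=8, y=2) -> (x=8, y=1)
  E (east): blocked, stay at (x=8, y=1)
  W (west): blocked, stay at (x=8, y=1)
  N (north): blocked, stay at (x=8, y=1)
  N (north): blocked, stay at (x=8, y=1)
  W (west): blocked, stay at (x=8, y=1)
Final: (x=8, y=1)

Answer: Final position: (x=8, y=1)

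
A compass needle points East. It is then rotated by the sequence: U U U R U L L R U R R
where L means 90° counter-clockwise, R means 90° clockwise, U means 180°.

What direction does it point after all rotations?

Start: East
  U (U-turn (180°)) -> West
  U (U-turn (180°)) -> East
  U (U-turn (180°)) -> West
  R (right (90° clockwise)) -> North
  U (U-turn (180°)) -> South
  L (left (90° counter-clockwise)) -> East
  L (left (90° counter-clockwise)) -> North
  R (right (90° clockwise)) -> East
  U (U-turn (180°)) -> West
  R (right (90° clockwise)) -> North
  R (right (90° clockwise)) -> East
Final: East

Answer: Final heading: East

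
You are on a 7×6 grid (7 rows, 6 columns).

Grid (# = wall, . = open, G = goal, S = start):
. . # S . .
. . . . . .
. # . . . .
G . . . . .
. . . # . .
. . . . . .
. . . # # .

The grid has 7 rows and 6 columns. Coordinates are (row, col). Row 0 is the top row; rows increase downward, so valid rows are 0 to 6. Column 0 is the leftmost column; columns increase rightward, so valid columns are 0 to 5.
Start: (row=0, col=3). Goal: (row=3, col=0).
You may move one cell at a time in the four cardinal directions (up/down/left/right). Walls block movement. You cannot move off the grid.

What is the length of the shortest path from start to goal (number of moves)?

BFS from (row=0, col=3) until reaching (row=3, col=0):
  Distance 0: (row=0, col=3)
  Distance 1: (row=0, col=4), (row=1, col=3)
  Distance 2: (row=0, col=5), (row=1, col=2), (row=1, col=4), (row=2, col=3)
  Distance 3: (row=1, col=1), (row=1, col=5), (row=2, col=2), (row=2, col=4), (row=3, col=3)
  Distance 4: (row=0, col=1), (row=1, col=0), (row=2, col=5), (row=3, col=2), (row=3, col=4)
  Distance 5: (row=0, col=0), (row=2, col=0), (row=3, col=1), (row=3, col=5), (row=4, col=2), (row=4, col=4)
  Distance 6: (row=3, col=0), (row=4, col=1), (row=4, col=5), (row=5, col=2), (row=5, col=4)  <- goal reached here
One shortest path (6 moves): (row=0, col=3) -> (row=1, col=3) -> (row=1, col=2) -> (row=1, col=1) -> (row=1, col=0) -> (row=2, col=0) -> (row=3, col=0)

Answer: Shortest path length: 6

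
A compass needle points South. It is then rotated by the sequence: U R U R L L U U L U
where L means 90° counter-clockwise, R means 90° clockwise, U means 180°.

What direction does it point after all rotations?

Start: South
  U (U-turn (180°)) -> North
  R (right (90° clockwise)) -> East
  U (U-turn (180°)) -> West
  R (right (90° clockwise)) -> North
  L (left (90° counter-clockwise)) -> West
  L (left (90° counter-clockwise)) -> South
  U (U-turn (180°)) -> North
  U (U-turn (180°)) -> South
  L (left (90° counter-clockwise)) -> East
  U (U-turn (180°)) -> West
Final: West

Answer: Final heading: West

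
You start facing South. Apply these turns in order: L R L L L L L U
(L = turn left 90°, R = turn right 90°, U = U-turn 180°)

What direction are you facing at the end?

Answer: Final heading: West

Derivation:
Start: South
  L (left (90° counter-clockwise)) -> East
  R (right (90° clockwise)) -> South
  L (left (90° counter-clockwise)) -> East
  L (left (90° counter-clockwise)) -> North
  L (left (90° counter-clockwise)) -> West
  L (left (90° counter-clockwise)) -> South
  L (left (90° counter-clockwise)) -> East
  U (U-turn (180°)) -> West
Final: West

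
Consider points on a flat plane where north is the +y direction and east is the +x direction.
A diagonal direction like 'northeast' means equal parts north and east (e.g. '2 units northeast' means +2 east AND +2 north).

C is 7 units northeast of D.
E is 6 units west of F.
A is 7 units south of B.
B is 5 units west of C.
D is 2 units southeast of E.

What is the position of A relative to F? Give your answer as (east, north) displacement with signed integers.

Answer: A is at (east=-2, north=-2) relative to F.

Derivation:
Place F at the origin (east=0, north=0).
  E is 6 units west of F: delta (east=-6, north=+0); E at (east=-6, north=0).
  D is 2 units southeast of E: delta (east=+2, north=-2); D at (east=-4, north=-2).
  C is 7 units northeast of D: delta (east=+7, north=+7); C at (east=3, north=5).
  B is 5 units west of C: delta (east=-5, north=+0); B at (east=-2, north=5).
  A is 7 units south of B: delta (east=+0, north=-7); A at (east=-2, north=-2).
Therefore A relative to F: (east=-2, north=-2).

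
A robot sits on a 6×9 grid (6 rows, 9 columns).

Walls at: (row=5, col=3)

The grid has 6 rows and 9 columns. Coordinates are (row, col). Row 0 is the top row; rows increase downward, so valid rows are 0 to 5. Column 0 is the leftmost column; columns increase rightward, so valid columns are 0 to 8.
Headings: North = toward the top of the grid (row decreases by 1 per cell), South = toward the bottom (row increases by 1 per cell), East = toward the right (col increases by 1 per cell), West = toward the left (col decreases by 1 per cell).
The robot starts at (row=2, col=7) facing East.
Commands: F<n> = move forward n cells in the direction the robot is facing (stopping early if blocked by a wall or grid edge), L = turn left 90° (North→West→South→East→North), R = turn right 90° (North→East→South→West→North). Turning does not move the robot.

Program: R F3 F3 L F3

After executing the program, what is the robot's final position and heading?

Answer: Final position: (row=5, col=8), facing East

Derivation:
Start: (row=2, col=7), facing East
  R: turn right, now facing South
  F3: move forward 3, now at (row=5, col=7)
  F3: move forward 0/3 (blocked), now at (row=5, col=7)
  L: turn left, now facing East
  F3: move forward 1/3 (blocked), now at (row=5, col=8)
Final: (row=5, col=8), facing East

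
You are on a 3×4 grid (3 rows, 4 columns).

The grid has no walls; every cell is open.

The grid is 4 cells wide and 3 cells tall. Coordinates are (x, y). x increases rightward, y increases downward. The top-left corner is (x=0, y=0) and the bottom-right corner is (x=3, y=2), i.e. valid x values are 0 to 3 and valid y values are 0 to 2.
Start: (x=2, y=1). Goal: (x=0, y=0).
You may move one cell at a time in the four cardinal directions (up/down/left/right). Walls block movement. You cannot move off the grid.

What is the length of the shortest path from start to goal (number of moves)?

BFS from (x=2, y=1) until reaching (x=0, y=0):
  Distance 0: (x=2, y=1)
  Distance 1: (x=2, y=0), (x=1, y=1), (x=3, y=1), (x=2, y=2)
  Distance 2: (x=1, y=0), (x=3, y=0), (x=0, y=1), (x=1, y=2), (x=3, y=2)
  Distance 3: (x=0, y=0), (x=0, y=2)  <- goal reached here
One shortest path (3 moves): (x=2, y=1) -> (x=1, y=1) -> (x=0, y=1) -> (x=0, y=0)

Answer: Shortest path length: 3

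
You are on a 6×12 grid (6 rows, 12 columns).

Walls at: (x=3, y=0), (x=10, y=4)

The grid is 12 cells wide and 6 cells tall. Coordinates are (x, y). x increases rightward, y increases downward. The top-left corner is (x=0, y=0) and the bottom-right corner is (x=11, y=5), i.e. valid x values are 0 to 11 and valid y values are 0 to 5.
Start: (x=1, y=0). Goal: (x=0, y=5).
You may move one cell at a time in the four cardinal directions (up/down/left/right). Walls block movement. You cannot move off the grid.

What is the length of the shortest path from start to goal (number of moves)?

BFS from (x=1, y=0) until reaching (x=0, y=5):
  Distance 0: (x=1, y=0)
  Distance 1: (x=0, y=0), (x=2, y=0), (x=1, y=1)
  Distance 2: (x=0, y=1), (x=2, y=1), (x=1, y=2)
  Distance 3: (x=3, y=1), (x=0, y=2), (x=2, y=2), (x=1, y=3)
  Distance 4: (x=4, y=1), (x=3, y=2), (x=0, y=3), (x=2, y=3), (x=1, y=4)
  Distance 5: (x=4, y=0), (x=5, y=1), (x=4, y=2), (x=3, y=3), (x=0, y=4), (x=2, y=4), (x=1, y=5)
  Distance 6: (x=5, y=0), (x=6, y=1), (x=5, y=2), (x=4, y=3), (x=3, y=4), (x=0, y=5), (x=2, y=5)  <- goal reached here
One shortest path (6 moves): (x=1, y=0) -> (x=0, y=0) -> (x=0, y=1) -> (x=0, y=2) -> (x=0, y=3) -> (x=0, y=4) -> (x=0, y=5)

Answer: Shortest path length: 6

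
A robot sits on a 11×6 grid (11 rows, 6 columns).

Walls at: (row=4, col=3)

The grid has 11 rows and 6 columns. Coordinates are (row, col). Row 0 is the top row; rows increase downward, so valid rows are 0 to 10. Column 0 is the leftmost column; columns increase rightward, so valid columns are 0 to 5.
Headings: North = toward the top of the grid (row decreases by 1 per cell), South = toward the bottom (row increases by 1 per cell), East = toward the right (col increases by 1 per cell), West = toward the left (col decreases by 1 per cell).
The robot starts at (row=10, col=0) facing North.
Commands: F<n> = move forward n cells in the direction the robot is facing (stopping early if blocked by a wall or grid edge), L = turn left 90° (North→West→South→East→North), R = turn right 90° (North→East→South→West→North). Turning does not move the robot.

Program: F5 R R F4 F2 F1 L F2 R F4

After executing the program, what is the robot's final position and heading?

Start: (row=10, col=0), facing North
  F5: move forward 5, now at (row=5, col=0)
  R: turn right, now facing East
  R: turn right, now facing South
  F4: move forward 4, now at (row=9, col=0)
  F2: move forward 1/2 (blocked), now at (row=10, col=0)
  F1: move forward 0/1 (blocked), now at (row=10, col=0)
  L: turn left, now facing East
  F2: move forward 2, now at (row=10, col=2)
  R: turn right, now facing South
  F4: move forward 0/4 (blocked), now at (row=10, col=2)
Final: (row=10, col=2), facing South

Answer: Final position: (row=10, col=2), facing South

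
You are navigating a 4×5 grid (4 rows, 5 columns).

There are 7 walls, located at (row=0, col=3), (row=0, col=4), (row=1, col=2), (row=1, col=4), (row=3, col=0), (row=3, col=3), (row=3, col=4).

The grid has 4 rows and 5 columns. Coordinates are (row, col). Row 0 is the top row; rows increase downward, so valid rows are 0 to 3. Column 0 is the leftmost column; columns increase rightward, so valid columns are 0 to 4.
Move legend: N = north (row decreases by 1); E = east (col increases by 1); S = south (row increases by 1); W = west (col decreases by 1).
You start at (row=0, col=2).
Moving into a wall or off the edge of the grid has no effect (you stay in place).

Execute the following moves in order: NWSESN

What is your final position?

Start: (row=0, col=2)
  N (north): blocked, stay at (row=0, col=2)
  W (west): (row=0, col=2) -> (row=0, col=1)
  S (south): (row=0, col=1) -> (row=1, col=1)
  E (east): blocked, stay at (row=1, col=1)
  S (south): (row=1, col=1) -> (row=2, col=1)
  N (north): (row=2, col=1) -> (row=1, col=1)
Final: (row=1, col=1)

Answer: Final position: (row=1, col=1)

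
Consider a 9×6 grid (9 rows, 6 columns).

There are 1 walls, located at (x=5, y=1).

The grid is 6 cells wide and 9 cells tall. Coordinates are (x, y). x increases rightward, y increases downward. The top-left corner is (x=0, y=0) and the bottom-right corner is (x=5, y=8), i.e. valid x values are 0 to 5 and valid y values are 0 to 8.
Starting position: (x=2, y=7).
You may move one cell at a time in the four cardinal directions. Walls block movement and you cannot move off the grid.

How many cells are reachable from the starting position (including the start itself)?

BFS flood-fill from (x=2, y=7):
  Distance 0: (x=2, y=7)
  Distance 1: (x=2, y=6), (x=1, y=7), (x=3, y=7), (x=2, y=8)
  Distance 2: (x=2, y=5), (x=1, y=6), (x=3, y=6), (x=0, y=7), (x=4, y=7), (x=1, y=8), (x=3, y=8)
  Distance 3: (x=2, y=4), (x=1, y=5), (x=3, y=5), (x=0, y=6), (x=4, y=6), (x=5, y=7), (x=0, y=8), (x=4, y=8)
  Distance 4: (x=2, y=3), (x=1, y=4), (x=3, y=4), (x=0, y=5), (x=4, y=5), (x=5, y=6), (x=5, y=8)
  Distance 5: (x=2, y=2), (x=1, y=3), (x=3, y=3), (x=0, y=4), (x=4, y=4), (x=5, y=5)
  Distance 6: (x=2, y=1), (x=1, y=2), (x=3, y=2), (x=0, y=3), (x=4, y=3), (x=5, y=4)
  Distance 7: (x=2, y=0), (x=1, y=1), (x=3, y=1), (x=0, y=2), (x=4, y=2), (x=5, y=3)
  Distance 8: (x=1, y=0), (x=3, y=0), (x=0, y=1), (x=4, y=1), (x=5, y=2)
  Distance 9: (x=0, y=0), (x=4, y=0)
  Distance 10: (x=5, y=0)
Total reachable: 53 (grid has 53 open cells total)

Answer: Reachable cells: 53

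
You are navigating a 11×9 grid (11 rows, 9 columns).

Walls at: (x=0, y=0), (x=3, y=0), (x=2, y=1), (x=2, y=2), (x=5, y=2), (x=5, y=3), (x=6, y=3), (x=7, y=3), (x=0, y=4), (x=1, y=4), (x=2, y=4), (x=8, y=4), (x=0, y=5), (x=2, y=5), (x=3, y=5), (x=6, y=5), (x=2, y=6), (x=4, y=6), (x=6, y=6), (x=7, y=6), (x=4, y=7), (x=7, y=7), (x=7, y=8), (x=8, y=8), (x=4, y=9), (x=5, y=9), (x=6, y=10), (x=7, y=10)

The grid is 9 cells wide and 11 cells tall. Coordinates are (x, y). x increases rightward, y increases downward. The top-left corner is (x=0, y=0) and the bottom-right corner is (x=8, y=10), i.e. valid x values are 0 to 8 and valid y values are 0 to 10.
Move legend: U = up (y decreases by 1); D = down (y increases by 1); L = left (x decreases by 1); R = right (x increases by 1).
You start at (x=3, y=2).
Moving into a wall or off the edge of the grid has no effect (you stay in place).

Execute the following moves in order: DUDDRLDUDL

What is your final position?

Start: (x=3, y=2)
  D (down): (x=3, y=2) -> (x=3, y=3)
  U (up): (x=3, y=3) -> (x=3, y=2)
  D (down): (x=3, y=2) -> (x=3, y=3)
  D (down): (x=3, y=3) -> (x=3, y=4)
  R (right): (x=3, y=4) -> (x=4, y=4)
  L (left): (x=4, y=4) -> (x=3, y=4)
  D (down): blocked, stay at (x=3, y=4)
  U (up): (x=3, y=4) -> (x=3, y=3)
  D (down): (x=3, y=3) -> (x=3, y=4)
  L (left): blocked, stay at (x=3, y=4)
Final: (x=3, y=4)

Answer: Final position: (x=3, y=4)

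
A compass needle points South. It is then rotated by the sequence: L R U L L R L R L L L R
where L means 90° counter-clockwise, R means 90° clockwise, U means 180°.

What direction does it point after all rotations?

Answer: Final heading: East

Derivation:
Start: South
  L (left (90° counter-clockwise)) -> East
  R (right (90° clockwise)) -> South
  U (U-turn (180°)) -> North
  L (left (90° counter-clockwise)) -> West
  L (left (90° counter-clockwise)) -> South
  R (right (90° clockwise)) -> West
  L (left (90° counter-clockwise)) -> South
  R (right (90° clockwise)) -> West
  L (left (90° counter-clockwise)) -> South
  L (left (90° counter-clockwise)) -> East
  L (left (90° counter-clockwise)) -> North
  R (right (90° clockwise)) -> East
Final: East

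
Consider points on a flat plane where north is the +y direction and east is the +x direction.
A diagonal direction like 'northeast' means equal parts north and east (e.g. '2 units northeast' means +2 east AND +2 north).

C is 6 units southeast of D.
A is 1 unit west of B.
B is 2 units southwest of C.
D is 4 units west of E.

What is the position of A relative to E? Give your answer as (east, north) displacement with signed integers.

Place E at the origin (east=0, north=0).
  D is 4 units west of E: delta (east=-4, north=+0); D at (east=-4, north=0).
  C is 6 units southeast of D: delta (east=+6, north=-6); C at (east=2, north=-6).
  B is 2 units southwest of C: delta (east=-2, north=-2); B at (east=0, north=-8).
  A is 1 unit west of B: delta (east=-1, north=+0); A at (east=-1, north=-8).
Therefore A relative to E: (east=-1, north=-8).

Answer: A is at (east=-1, north=-8) relative to E.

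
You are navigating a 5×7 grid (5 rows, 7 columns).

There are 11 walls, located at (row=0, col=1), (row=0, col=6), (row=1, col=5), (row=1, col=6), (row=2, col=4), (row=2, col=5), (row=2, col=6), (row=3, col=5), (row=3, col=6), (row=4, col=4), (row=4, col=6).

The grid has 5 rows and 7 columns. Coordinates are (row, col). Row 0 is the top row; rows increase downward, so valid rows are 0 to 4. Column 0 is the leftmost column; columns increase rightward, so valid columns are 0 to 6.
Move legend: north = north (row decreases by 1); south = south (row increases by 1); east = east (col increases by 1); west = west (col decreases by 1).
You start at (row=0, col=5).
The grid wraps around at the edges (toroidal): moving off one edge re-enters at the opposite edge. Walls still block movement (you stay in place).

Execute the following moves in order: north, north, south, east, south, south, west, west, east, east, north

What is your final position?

Answer: Final position: (row=4, col=5)

Derivation:
Start: (row=0, col=5)
  north (north): (row=0, col=5) -> (row=4, col=5)
  north (north): blocked, stay at (row=4, col=5)
  south (south): (row=4, col=5) -> (row=0, col=5)
  east (east): blocked, stay at (row=0, col=5)
  south (south): blocked, stay at (row=0, col=5)
  south (south): blocked, stay at (row=0, col=5)
  west (west): (row=0, col=5) -> (row=0, col=4)
  west (west): (row=0, col=4) -> (row=0, col=3)
  east (east): (row=0, col=3) -> (row=0, col=4)
  east (east): (row=0, col=4) -> (row=0, col=5)
  north (north): (row=0, col=5) -> (row=4, col=5)
Final: (row=4, col=5)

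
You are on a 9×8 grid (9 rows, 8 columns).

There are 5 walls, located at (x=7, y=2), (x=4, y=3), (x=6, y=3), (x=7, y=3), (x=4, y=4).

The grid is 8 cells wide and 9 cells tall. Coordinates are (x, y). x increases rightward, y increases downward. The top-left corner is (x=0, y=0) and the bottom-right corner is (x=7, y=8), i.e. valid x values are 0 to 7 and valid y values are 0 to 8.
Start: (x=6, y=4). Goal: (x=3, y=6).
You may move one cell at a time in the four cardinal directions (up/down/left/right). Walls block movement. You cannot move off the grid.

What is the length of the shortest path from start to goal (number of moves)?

Answer: Shortest path length: 5

Derivation:
BFS from (x=6, y=4) until reaching (x=3, y=6):
  Distance 0: (x=6, y=4)
  Distance 1: (x=5, y=4), (x=7, y=4), (x=6, y=5)
  Distance 2: (x=5, y=3), (x=5, y=5), (x=7, y=5), (x=6, y=6)
  Distance 3: (x=5, y=2), (x=4, y=5), (x=5, y=6), (x=7, y=6), (x=6, y=7)
  Distance 4: (x=5, y=1), (x=4, y=2), (x=6, y=2), (x=3, y=5), (x=4, y=6), (x=5, y=7), (x=7, y=7), (x=6, y=8)
  Distance 5: (x=5, y=0), (x=4, y=1), (x=6, y=1), (x=3, y=2), (x=3, y=4), (x=2, y=5), (x=3, y=6), (x=4, y=7), (x=5, y=8), (x=7, y=8)  <- goal reached here
One shortest path (5 moves): (x=6, y=4) -> (x=5, y=4) -> (x=5, y=5) -> (x=4, y=5) -> (x=3, y=5) -> (x=3, y=6)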